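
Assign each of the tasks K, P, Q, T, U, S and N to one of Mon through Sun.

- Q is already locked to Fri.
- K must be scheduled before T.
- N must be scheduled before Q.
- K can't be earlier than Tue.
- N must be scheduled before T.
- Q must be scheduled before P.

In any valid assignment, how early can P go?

Sat

Precedence pushes P to at least Sat.
P at Sat is achievable: S in Mon; U in Mon; K in Tue; N in Mon; P in Sat; Q in Fri; T in Wed.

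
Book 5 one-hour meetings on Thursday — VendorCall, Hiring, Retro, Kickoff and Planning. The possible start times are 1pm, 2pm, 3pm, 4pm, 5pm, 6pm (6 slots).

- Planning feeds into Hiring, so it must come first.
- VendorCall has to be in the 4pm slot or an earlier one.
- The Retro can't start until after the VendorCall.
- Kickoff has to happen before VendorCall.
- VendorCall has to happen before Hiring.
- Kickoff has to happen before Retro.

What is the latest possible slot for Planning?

5pm

Downstream work caps Planning at 5pm.
Planning at 5pm is achievable: VendorCall -> 2pm, Planning -> 5pm, Kickoff -> 1pm, Hiring -> 6pm, Retro -> 3pm.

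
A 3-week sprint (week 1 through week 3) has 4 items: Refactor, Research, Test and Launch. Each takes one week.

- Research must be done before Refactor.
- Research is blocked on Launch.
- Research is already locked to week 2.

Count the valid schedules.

Enumerating: Refactor in week 3, Test in week 1, Launch in week 1, Research in week 2 | Research=week 2, Launch=week 1, Refactor=week 3, Test=week 2 | Launch=week 1, Test=week 3, Refactor=week 3, Research=week 2.

3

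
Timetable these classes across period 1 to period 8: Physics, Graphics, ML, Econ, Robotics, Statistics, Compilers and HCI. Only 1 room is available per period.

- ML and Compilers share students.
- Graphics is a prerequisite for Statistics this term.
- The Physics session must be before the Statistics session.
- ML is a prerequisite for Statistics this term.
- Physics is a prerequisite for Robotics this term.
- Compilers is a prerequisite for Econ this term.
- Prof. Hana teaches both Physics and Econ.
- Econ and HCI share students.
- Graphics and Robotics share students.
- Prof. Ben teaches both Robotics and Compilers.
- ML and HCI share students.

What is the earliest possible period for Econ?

period 2

Precedence pushes Econ to at least period 2.
Econ at period 2 is achievable: Graphics -> period 4; Robotics -> period 7; Compilers -> period 1; Econ -> period 2; ML -> period 5; Statistics -> period 6; Physics -> period 3; HCI -> period 8.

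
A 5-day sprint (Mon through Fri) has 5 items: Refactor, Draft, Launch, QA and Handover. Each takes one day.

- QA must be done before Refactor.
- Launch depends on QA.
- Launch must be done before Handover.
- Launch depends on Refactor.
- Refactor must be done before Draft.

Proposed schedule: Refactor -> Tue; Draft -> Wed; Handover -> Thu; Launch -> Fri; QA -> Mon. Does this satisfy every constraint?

Launch depends on QA — holds.
Launch must be done before Handover — violated.
Launch depends on Refactor — holds.
QA must be done before Refactor — holds.
Refactor must be done before Draft — holds.

Invalid. Launch must be done before Handover.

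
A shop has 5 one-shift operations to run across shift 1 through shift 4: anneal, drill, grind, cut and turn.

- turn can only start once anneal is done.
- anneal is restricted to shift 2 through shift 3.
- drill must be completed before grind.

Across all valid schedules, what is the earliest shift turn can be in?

shift 3

Precedence pushes turn to at least shift 3.
turn at shift 3 is achievable: anneal -> shift 2, cut -> shift 1, turn -> shift 3, drill -> shift 1, grind -> shift 2.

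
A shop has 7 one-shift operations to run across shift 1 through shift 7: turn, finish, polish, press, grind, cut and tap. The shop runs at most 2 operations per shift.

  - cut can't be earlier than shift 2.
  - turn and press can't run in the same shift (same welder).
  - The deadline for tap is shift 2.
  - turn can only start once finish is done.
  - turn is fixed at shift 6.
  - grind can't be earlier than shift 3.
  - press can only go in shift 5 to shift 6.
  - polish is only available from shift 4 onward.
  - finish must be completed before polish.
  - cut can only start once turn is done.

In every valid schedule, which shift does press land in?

shift 5

press's window is shift 5–shift 6.
turn is fixed at shift 6, and press can't share a shift with turn.
So press must be shift 5.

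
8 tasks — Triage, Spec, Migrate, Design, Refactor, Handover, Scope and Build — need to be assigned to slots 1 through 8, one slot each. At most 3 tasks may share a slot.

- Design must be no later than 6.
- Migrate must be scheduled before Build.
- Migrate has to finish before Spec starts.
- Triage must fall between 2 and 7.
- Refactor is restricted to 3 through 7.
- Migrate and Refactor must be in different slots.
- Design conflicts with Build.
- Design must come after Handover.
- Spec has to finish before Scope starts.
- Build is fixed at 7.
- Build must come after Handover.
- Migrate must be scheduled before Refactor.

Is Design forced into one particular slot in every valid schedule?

Design can be 2 (e.g. Scope -> 3; Spec -> 2; Build -> 7; Design -> 2; Triage -> 2; Migrate -> 1; Refactor -> 3; Handover -> 1) or 3 (e.g. Refactor=3, Migrate=1, Spec=2, Triage=2, Scope=3, Handover=1, Build=7, Design=3).

No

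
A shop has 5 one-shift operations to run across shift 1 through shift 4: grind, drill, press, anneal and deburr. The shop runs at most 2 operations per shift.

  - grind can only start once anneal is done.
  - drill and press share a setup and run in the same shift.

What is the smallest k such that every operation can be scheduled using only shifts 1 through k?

3

The precedence chain requires at least 2 distinct shifts.
With at most 2 per shift and 5 operations, at least 3 shifts are needed.
3 works (last occupied shift: shift 3): for example drill=shift 3, press=shift 3, anneal=shift 1, deburr=shift 1, grind=shift 2.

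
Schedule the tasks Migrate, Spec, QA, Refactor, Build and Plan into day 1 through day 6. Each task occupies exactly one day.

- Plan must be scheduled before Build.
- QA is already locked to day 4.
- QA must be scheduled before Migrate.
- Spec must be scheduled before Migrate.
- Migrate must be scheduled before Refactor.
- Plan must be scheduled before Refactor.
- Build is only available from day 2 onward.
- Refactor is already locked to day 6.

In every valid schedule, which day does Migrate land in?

QA is fixed at day 4 and must come before Migrate, so Migrate is at least day 5.
Refactor is fixed at day 6 and must come after Migrate, so Migrate is at most day 5.
So Migrate must be day 5.

day 5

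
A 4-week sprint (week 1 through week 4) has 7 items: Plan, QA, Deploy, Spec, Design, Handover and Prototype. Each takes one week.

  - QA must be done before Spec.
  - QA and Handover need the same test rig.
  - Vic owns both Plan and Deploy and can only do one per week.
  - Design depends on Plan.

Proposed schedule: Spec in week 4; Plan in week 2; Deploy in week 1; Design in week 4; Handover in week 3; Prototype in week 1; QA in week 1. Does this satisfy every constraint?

QA and Handover need the same test rig — holds.
QA must be done before Spec — holds.
Vic owns both Plan and Deploy and can only do one per week — holds.
Design depends on Plan — holds.

Yes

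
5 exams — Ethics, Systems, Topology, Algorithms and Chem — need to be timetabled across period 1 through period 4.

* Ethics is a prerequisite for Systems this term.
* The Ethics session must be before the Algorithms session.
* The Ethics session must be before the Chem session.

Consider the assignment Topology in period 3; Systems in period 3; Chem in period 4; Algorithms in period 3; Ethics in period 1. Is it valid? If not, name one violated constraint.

Ethics is a prerequisite for Systems this term — holds.
The Ethics session must be before the Chem session — holds.
The Ethics session must be before the Algorithms session — holds.

Yes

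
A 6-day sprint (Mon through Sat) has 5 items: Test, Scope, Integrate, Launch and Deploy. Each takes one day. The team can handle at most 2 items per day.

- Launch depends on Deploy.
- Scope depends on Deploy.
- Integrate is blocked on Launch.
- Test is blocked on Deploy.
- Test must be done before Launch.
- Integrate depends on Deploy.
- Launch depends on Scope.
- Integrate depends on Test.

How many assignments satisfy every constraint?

Splitting on Test: it can be Tue (10), Wed (11), Thu (6). Listing each branch's schedules as (Scope, Integrate, Launch, Deploy):
Test=Tue: (Tue,Thu,Wed,Mon) (Tue,Fri,Wed,Mon) (Tue,Fri,Thu,Mon) (Tue,Sat,Wed,Mon) (Tue,Sat,Thu,Mon) (Tue,Sat,Fri,Mon) (Wed,Fri,Thu,Mon) (Wed,Sat,Thu,Mon) (Wed,Sat,Fri,Mon) (Thu,Sat,Fri,Mon) — 10.
Test=Wed: (Tue,Fri,Thu,Mon) (Tue,Sat,Thu,Mon) (Tue,Sat,Fri,Mon) (Wed,Fri,Thu,Mon) (Wed,Fri,Thu,Tue) (Wed,Sat,Thu,Mon) (Wed,Sat,Thu,Tue) (Wed,Sat,Fri,Mon) (Wed,Sat,Fri,Tue) (Thu,Sat,Fri,Mon) (Thu,Sat,Fri,Tue) — 11.
Test=Thu: (Tue,Sat,Fri,Mon) (Wed,Sat,Fri,Mon) (Wed,Sat,Fri,Tue) (Thu,Sat,Fri,Mon) (Thu,Sat,Fri,Tue) (Thu,Sat,Fri,Wed) — 6.
Summing: 10 + 11 + 6 = 27.

27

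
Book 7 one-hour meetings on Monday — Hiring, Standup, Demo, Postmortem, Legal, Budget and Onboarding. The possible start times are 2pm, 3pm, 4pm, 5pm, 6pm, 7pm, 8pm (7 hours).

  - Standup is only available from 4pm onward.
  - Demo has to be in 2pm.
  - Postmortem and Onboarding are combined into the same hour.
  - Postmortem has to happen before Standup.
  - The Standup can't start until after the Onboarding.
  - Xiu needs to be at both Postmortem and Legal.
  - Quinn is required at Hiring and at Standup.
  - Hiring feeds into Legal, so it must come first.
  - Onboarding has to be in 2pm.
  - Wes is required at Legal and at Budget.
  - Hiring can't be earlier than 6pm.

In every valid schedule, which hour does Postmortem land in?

2pm

Postmortem must be in the same hour as Onboarding, which can't be after 2pm, so Postmortem is at most 2pm.
So Postmortem is pinned to 2pm.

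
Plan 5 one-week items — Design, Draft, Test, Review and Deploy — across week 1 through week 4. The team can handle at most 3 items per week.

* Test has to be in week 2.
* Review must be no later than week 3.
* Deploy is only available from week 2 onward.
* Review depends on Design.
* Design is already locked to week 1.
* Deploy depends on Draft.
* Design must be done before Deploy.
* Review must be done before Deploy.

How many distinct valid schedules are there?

8

Splitting on Draft: it can be week 1 (3), week 2 (3), week 3 (2). Listing each branch's schedules as (Design, Test, Review, Deploy) by week number:
Draft=week 1: (1,2,2,3) (1,2,2,4) (1,2,3,4) — 3.
Draft=week 2: (1,2,2,3) (1,2,2,4) (1,2,3,4) — 3.
Draft=week 3: (1,2,2,4) (1,2,3,4) — 2.
Summing: 3 + 3 + 2 = 8.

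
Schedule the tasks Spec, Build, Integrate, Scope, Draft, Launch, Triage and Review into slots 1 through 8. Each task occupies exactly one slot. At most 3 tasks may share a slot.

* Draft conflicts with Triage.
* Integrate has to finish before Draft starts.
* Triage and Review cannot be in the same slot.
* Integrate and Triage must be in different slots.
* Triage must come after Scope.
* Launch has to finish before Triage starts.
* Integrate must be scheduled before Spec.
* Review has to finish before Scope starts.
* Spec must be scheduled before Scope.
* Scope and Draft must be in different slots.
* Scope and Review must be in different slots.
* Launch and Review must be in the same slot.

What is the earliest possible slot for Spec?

2

Precedence pushes Spec to at least 2; downstream work caps Spec at 6.
Spec at 2 is achievable: Review -> 1; Draft -> 2; Spec -> 2; Scope -> 3; Integrate -> 1; Launch -> 1; Build -> 2; Triage -> 4.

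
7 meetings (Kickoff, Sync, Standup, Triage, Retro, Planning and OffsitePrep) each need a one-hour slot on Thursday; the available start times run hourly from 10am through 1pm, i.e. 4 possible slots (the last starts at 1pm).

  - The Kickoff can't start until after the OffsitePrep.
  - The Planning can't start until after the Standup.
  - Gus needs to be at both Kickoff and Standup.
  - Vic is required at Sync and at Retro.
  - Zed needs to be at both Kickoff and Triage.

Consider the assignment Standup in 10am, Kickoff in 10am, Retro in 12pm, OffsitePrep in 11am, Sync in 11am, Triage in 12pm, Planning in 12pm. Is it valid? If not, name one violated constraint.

The Kickoff can't start until after the OffsitePrep — violated.
The Planning can't start until after the Standup — holds.
Vic is required at Sync and at Retro — holds.
Gus needs to be at both Kickoff and Standup — violated.
Zed needs to be at both Kickoff and Triage — holds.

No. The Kickoff can't start until after the OffsitePrep is not satisfied.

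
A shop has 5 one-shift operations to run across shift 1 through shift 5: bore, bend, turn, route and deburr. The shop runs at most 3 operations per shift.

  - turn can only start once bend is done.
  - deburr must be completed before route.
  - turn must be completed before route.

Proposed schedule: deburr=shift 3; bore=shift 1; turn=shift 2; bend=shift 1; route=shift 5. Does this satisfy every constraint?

Yes, all constraints hold

turn must be completed before route — holds.
turn can only start once bend is done — holds.
deburr must be completed before route — holds.
The shop runs at most 3 operations per shift — holds.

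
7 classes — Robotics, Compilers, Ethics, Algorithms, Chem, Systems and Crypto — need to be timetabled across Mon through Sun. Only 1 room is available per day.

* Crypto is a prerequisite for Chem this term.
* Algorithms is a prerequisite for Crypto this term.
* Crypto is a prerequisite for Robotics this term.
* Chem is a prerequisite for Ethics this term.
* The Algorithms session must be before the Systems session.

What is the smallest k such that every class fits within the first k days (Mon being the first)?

The precedence chain requires at least 4 distinct days.
With at most 1 per day and 7 classes, at least 7 days are needed.
7 works (last occupied day: Sun): for example Chem=Wed; Algorithms=Mon; Compilers=Sun; Robotics=Thu; Systems=Sat; Ethics=Fri; Crypto=Tue.

7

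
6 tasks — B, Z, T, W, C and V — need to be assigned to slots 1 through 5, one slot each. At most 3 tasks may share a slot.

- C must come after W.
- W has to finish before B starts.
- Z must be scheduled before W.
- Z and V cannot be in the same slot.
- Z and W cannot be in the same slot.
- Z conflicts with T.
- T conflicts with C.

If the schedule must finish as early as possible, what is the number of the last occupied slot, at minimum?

The precedence chain requires at least 3 distinct slots.
With at most 3 per slot and 6 tasks, at least 2 slots are needed.
3 works (last occupied slot: 3): for example V in 2, T in 2, Z in 1, B in 3, W in 2, C in 3.

slot 3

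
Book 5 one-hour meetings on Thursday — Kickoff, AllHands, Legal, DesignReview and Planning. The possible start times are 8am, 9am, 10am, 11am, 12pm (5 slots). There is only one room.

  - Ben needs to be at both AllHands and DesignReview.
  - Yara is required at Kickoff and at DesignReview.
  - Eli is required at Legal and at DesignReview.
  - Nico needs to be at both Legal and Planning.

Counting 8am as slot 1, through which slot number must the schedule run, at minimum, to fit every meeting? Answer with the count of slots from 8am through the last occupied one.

5 slots

With at most 1 per slot and 5 meetings, at least 5 slots are needed.
5 works (last occupied slot: 12pm): for example Legal in 10am, AllHands in 9am, Kickoff in 8am, Planning in 12pm, DesignReview in 11am.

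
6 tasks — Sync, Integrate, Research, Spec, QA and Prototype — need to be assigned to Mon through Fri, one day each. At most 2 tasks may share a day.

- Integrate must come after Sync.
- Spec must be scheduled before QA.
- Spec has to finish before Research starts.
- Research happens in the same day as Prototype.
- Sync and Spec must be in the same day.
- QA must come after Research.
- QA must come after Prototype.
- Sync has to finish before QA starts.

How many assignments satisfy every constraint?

25

Splitting on Sync: it can be Mon (18), Tue (6), Wed (1). Listing each branch's schedules as (Integrate, Research, Spec, QA, Prototype):
Sync=Mon: (Tue,Wed,Mon,Thu,Wed) (Tue,Wed,Mon,Fri,Wed) (Tue,Thu,Mon,Fri,Thu) (Wed,Tue,Mon,Wed,Tue) (Wed,Tue,Mon,Thu,Tue) (Wed,Tue,Mon,Fri,Tue) (Wed,Thu,Mon,Fri,Thu) (Thu,Tue,Mon,Wed,Tue) (Thu,Tue,Mon,Thu,Tue) (Thu,Tue,Mon,Fri,Tue) (Thu,Wed,Mon,Thu,Wed) (Thu,Wed,Mon,Fri,Wed) (Fri,Tue,Mon,Wed,Tue) (Fri,Tue,Mon,Thu,Tue) (Fri,Tue,Mon,Fri,Tue) (Fri,Wed,Mon,Thu,Wed) (Fri,Wed,Mon,Fri,Wed) (Fri,Thu,Mon,Fri,Thu) — 18.
Sync=Tue: (Wed,Thu,Tue,Fri,Thu) (Thu,Wed,Tue,Thu,Wed) (Thu,Wed,Tue,Fri,Wed) (Fri,Wed,Tue,Thu,Wed) (Fri,Wed,Tue,Fri,Wed) (Fri,Thu,Tue,Fri,Thu) — 6.
Sync=Wed: (Fri,Thu,Wed,Fri,Thu) — 1.
Summing: 18 + 6 + 1 = 25.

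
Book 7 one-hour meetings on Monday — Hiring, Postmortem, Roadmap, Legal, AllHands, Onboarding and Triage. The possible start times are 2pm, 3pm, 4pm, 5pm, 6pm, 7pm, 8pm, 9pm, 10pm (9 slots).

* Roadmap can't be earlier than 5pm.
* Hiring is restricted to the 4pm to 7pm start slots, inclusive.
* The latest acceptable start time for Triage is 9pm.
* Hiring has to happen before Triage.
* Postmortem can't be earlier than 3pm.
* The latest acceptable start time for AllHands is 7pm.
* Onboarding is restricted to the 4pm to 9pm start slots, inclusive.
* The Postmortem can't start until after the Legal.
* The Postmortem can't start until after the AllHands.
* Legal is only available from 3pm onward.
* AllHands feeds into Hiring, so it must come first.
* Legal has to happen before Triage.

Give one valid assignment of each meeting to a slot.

Hiring=4pm; Triage=5pm; Roadmap=5pm; Onboarding=4pm; AllHands=2pm; Legal=3pm; Postmortem=4pm

Checking: Legal(3pm) before Triage(5pm); Legal(3pm) before Postmortem(4pm); Hiring(4pm) before Triage(5pm); AllHands(2pm) before Hiring(4pm); AllHands(2pm) before Postmortem(4pm); Onboarding=4pm in [4pm,9pm]; Legal=3pm in [3pm,10pm]; Hiring=4pm in [4pm,7pm]; Roadmap=5pm in [5pm,10pm]; AllHands=2pm in [2pm,7pm]; Postmortem=4pm in [3pm,10pm]; Triage=5pm in [2pm,9pm].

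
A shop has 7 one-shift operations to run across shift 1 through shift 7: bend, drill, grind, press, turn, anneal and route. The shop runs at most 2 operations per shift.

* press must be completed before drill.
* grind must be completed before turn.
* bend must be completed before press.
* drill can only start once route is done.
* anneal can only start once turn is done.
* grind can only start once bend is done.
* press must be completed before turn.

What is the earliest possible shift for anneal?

shift 4

Precedence pushes anneal to at least shift 4.
anneal at shift 4 is achievable: press=shift 2, turn=shift 3, drill=shift 3, bend=shift 1, anneal=shift 4, grind=shift 2, route=shift 1.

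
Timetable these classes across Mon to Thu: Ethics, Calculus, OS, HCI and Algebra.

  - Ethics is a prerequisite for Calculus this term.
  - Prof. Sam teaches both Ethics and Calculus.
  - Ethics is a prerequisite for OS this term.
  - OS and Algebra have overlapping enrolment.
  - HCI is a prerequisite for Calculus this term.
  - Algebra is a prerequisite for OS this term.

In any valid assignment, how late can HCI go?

Downstream work caps HCI at Wed.
HCI at Wed is achievable: Calculus in Thu; Ethics in Mon; OS in Tue; Algebra in Mon; HCI in Wed.

Wed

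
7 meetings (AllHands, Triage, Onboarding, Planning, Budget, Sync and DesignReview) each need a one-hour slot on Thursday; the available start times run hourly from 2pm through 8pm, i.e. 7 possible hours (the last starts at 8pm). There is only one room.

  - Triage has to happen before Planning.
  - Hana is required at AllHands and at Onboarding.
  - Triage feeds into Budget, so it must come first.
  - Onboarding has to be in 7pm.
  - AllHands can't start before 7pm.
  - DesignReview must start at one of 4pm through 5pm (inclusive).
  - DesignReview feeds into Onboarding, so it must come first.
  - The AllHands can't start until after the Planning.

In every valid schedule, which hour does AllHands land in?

8pm

AllHands's window is 7pm–8pm.
Onboarding is fixed at 7pm, and AllHands can't share a hour with Onboarding.
So AllHands must be 8pm.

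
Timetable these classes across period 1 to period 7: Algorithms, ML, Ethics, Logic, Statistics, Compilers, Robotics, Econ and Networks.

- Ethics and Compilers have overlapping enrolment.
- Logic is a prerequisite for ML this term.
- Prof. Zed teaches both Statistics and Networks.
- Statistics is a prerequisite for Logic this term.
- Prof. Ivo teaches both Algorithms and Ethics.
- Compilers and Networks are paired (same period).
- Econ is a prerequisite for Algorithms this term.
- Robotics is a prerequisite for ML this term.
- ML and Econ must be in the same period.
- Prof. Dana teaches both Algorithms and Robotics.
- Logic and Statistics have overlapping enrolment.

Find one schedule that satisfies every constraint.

Econ in period 3; Compilers in period 2; Robotics in period 1; Statistics in period 1; Algorithms in period 4; Ethics in period 1; ML in period 3; Logic in period 2; Networks in period 2

Checking: Logic(period 2) before ML(period 3); Robotics(period 1) before ML(period 3); Statistics(period 1) before Logic(period 2); Econ(period 3) before Algorithms(period 4); Logic(period 2) != Statistics(period 1); Algorithms(period 4) != Robotics(period 1); Algorithms(period 4) != Ethics(period 1); Statistics(period 1) != Networks(period 2); Ethics(period 1) != Compilers(period 2); Compilers = Networks = period 2; ML = Econ = period 3.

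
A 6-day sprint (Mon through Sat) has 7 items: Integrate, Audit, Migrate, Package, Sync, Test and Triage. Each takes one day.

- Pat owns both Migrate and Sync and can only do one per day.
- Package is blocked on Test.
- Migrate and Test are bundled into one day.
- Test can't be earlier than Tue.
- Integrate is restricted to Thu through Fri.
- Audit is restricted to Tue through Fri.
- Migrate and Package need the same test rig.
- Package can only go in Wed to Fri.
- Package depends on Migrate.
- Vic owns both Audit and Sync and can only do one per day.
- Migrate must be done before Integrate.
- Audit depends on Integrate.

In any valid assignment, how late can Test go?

Wed

Test is available from Tue; Test must be in the same day as Migrate, which can't be after Wed, so Test is at most Wed.
Test at Wed is achievable: Integrate in Thu, Audit in Fri, Sync in Mon, Package in Thu, Migrate in Wed, Triage in Mon, Test in Wed.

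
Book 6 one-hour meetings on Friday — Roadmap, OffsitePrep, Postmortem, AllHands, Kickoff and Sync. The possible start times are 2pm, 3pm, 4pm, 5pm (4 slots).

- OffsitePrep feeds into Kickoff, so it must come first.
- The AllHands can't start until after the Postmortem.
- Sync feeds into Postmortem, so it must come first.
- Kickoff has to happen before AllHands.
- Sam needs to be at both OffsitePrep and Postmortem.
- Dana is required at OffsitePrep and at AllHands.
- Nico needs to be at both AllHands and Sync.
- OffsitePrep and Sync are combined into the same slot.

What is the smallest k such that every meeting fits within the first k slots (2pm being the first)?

3 slots

The precedence chain requires at least 3 distinct slots.
3 works (last occupied slot: 4pm): for example AllHands in 4pm, Roadmap in 2pm, OffsitePrep in 2pm, Kickoff in 3pm, Postmortem in 3pm, Sync in 2pm.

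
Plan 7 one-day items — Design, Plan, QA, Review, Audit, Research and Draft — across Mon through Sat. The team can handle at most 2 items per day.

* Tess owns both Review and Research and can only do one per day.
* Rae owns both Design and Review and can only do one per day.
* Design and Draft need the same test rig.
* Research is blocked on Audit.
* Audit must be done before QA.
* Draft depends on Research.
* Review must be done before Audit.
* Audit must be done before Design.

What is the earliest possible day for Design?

Wed

Precedence pushes Design to at least Wed.
Design at Wed is achievable: Draft in Thu; Review in Mon; Audit in Tue; Plan in Mon; QA in Thu; Research in Wed; Design in Wed.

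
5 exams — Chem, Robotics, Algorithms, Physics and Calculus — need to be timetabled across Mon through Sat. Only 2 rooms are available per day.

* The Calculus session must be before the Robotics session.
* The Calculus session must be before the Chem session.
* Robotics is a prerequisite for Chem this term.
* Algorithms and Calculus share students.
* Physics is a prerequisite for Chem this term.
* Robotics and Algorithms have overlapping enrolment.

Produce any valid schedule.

Calculus -> Mon, Physics -> Mon, Chem -> Wed, Robotics -> Tue, Algorithms -> Wed

Checking: Physics(Mon) before Chem(Wed); Robotics(Tue) before Chem(Wed); Calculus(Mon) before Chem(Wed); Calculus(Mon) before Robotics(Tue); Robotics(Tue) != Algorithms(Wed); Algorithms(Wed) != Calculus(Mon); max 2 per day (cap 2).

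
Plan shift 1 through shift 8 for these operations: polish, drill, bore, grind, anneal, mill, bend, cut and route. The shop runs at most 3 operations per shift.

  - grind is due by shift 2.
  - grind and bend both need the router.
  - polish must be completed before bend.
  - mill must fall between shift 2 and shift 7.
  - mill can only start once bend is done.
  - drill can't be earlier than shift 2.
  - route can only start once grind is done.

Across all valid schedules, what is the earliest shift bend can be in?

Precedence pushes bend to at least shift 2; downstream work caps bend at shift 6.
bend at shift 2 is achievable: cut in shift 3; bore in shift 1; drill in shift 2; mill in shift 3; bend in shift 2; polish in shift 1; grind in shift 1; route in shift 2; anneal in shift 3.

shift 2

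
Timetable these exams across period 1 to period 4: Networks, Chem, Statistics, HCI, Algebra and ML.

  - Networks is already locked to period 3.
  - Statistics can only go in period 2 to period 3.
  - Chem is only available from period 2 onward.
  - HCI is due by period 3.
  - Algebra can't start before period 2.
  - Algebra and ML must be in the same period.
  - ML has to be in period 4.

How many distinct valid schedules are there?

18

Splitting on Chem: it can be period 2 (6), period 3 (6), period 4 (6). Listing each branch's schedules as (Networks, Statistics, HCI, Algebra, ML) by period number:
Chem=period 2: (3,2,1,4,4) (3,2,2,4,4) (3,2,3,4,4) (3,3,1,4,4) (3,3,2,4,4) (3,3,3,4,4) — 6.
Chem=period 3: (3,2,1,4,4) (3,2,2,4,4) (3,2,3,4,4) (3,3,1,4,4) (3,3,2,4,4) (3,3,3,4,4) — 6.
Chem=period 4: (3,2,1,4,4) (3,2,2,4,4) (3,2,3,4,4) (3,3,1,4,4) (3,3,2,4,4) (3,3,3,4,4) — 6.
Summing: 6 + 6 + 6 = 18.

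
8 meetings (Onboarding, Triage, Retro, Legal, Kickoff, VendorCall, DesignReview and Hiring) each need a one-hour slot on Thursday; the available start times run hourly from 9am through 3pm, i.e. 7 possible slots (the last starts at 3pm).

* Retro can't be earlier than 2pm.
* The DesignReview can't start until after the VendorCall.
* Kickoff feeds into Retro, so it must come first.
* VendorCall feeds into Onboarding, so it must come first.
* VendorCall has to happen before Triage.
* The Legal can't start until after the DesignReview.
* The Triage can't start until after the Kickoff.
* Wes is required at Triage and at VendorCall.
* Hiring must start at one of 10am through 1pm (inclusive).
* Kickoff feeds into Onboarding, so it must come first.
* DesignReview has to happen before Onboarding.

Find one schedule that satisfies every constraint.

Triage -> 10am, Hiring -> 10am, DesignReview -> 10am, VendorCall -> 9am, Onboarding -> 11am, Kickoff -> 9am, Retro -> 2pm, Legal -> 11am

Checking: Kickoff(9am) before Triage(10am); DesignReview(10am) before Onboarding(11am); VendorCall(9am) before Onboarding(11am); Kickoff(9am) before Onboarding(11am); VendorCall(9am) before Triage(10am); VendorCall(9am) before DesignReview(10am); DesignReview(10am) before Legal(11am); Kickoff(9am) before Retro(2pm); Triage(10am) != VendorCall(9am); Retro=2pm in [2pm,3pm]; Hiring=10am in [10am,1pm].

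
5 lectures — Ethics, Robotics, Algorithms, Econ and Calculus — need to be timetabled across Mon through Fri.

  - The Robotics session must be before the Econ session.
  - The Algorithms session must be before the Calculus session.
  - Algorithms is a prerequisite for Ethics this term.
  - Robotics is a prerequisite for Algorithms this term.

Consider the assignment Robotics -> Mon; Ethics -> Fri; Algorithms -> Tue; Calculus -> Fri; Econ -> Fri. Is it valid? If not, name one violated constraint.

Yes, all constraints hold

Robotics is a prerequisite for Algorithms this term — holds.
Algorithms is a prerequisite for Ethics this term — holds.
The Robotics session must be before the Econ session — holds.
The Algorithms session must be before the Calculus session — holds.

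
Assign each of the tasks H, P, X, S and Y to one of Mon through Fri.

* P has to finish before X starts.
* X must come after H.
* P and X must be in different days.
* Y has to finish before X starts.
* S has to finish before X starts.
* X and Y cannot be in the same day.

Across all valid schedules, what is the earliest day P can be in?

Downstream work caps P at Thu.
P at Mon is achievable: P -> Mon, Y -> Mon, H -> Mon, S -> Mon, X -> Tue.

Mon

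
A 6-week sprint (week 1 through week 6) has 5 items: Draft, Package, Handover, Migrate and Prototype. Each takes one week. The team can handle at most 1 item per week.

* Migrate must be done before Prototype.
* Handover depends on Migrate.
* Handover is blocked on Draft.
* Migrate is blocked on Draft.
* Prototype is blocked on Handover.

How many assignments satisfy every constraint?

30

Splitting on Draft: it can be week 1 (20), week 2 (8), week 3 (2). Listing each branch's schedules as (Package, Handover, Migrate, Prototype) by week number:
Draft=week 1: (2,4,3,5) (2,4,3,6) (2,5,3,6) (2,5,4,6) (3,4,2,5) (3,4,2,6) (3,5,2,6) (3,5,4,6) (4,3,2,5) (4,3,2,6) (4,5,2,6) (4,5,3,6) (5,3,2,4) (5,3,2,6) (5,4,2,6) (5,4,3,6) (6,3,2,4) (6,3,2,5) (6,4,2,5) (6,4,3,5) — 20.
Draft=week 2: (1,4,3,5) (1,4,3,6) (1,5,3,6) (1,5,4,6) (3,5,4,6) (4,5,3,6) (5,4,3,6) (6,4,3,5) — 8.
Draft=week 3: (1,5,4,6) (2,5,4,6) — 2.
Summing: 20 + 8 + 2 = 30.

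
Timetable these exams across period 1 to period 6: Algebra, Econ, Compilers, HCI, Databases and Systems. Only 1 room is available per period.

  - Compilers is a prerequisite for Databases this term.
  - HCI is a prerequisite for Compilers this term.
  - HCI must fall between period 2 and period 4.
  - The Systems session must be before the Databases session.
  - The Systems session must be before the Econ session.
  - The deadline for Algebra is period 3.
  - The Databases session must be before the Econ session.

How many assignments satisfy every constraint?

5

Splitting on Algebra: it can be period 1 (3), period 2 (1), period 3 (1). Listing each branch's schedules as (Econ, Compilers, HCI, Databases, Systems) by period number:
Algebra=period 1: (6,3,2,5,4) (6,4,2,5,3) (6,4,3,5,2) — 3.
Algebra=period 2: (6,4,3,5,1) — 1.
Algebra=period 3: (6,4,2,5,1) — 1.
Summing: 3 + 1 + 1 = 5.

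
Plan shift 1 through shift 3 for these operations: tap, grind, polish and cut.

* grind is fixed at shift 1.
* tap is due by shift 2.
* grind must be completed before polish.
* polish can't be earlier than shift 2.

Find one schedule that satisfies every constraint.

cut=shift 1, grind=shift 1, polish=shift 2, tap=shift 1

Checking: grind(shift 1) before polish(shift 2); polish=shift 2 in [shift 2,shift 3]; grind=shift 1 in [shift 1,shift 1]; tap=shift 1 in [shift 1,shift 2].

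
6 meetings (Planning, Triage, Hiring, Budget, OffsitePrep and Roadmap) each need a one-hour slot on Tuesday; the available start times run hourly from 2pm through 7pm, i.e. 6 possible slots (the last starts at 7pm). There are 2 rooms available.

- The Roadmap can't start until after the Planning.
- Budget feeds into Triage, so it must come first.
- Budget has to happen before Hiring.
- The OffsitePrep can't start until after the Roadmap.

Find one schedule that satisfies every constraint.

OffsitePrep in 4pm, Roadmap in 3pm, Planning in 2pm, Budget in 2pm, Triage in 3pm, Hiring in 4pm

Checking: Roadmap(3pm) before OffsitePrep(4pm); Budget(2pm) before Triage(3pm); Budget(2pm) before Hiring(4pm); Planning(2pm) before Roadmap(3pm); max 2 per slot (cap 2).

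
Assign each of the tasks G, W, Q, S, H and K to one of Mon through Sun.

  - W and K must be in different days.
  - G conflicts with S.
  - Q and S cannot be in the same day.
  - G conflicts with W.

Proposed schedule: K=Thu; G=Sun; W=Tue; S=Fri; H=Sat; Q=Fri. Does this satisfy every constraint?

Q and S cannot be in the same day — violated.
W and K must be in different days — holds.
G conflicts with S — holds.
G conflicts with W — holds.

Invalid. Q and S cannot be in the same day.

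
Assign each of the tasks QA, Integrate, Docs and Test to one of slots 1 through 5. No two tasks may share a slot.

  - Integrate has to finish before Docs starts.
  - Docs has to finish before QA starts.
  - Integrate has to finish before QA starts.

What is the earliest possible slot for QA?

3

Precedence pushes QA to at least 3.
QA at 3 is achievable: Test=4, QA=3, Docs=2, Integrate=1.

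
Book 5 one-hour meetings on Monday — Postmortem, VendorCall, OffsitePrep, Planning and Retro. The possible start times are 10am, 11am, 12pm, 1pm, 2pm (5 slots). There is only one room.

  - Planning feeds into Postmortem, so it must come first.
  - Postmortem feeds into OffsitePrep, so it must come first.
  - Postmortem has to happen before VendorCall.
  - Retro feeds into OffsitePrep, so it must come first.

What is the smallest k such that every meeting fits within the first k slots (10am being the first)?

The precedence chain requires at least 3 distinct slots.
With at most 1 per slot and 5 meetings, at least 5 slots are needed.
5 works (last occupied slot: 2pm): for example VendorCall -> 2pm; Retro -> 12pm; Planning -> 10am; Postmortem -> 11am; OffsitePrep -> 1pm.

5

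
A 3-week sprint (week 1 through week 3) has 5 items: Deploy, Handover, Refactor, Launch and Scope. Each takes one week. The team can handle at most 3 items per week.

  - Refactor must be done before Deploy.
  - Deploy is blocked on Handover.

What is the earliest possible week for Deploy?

week 2

Precedence pushes Deploy to at least week 2.
Deploy at week 2 is achievable: Handover -> week 1, Launch -> week 1, Deploy -> week 2, Refactor -> week 1, Scope -> week 2.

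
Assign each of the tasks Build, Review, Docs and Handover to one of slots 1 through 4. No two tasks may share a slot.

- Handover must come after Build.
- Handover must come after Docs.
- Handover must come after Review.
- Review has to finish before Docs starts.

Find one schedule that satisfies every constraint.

Handover=4, Docs=2, Review=1, Build=3

Checking: Docs(2) before Handover(4); Review(1) before Handover(4); Review(1) before Docs(2); Build(3) before Handover(4); max 1 per slot (cap 1).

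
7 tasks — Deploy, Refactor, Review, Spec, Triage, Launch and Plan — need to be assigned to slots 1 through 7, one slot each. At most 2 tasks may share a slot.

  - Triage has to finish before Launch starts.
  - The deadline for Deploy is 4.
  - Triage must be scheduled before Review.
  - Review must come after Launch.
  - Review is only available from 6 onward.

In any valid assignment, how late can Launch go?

Precedence pushes Launch to at least 2; downstream work caps Launch at 6.
Launch at 6 is achievable: Deploy -> 1, Triage -> 1, Refactor -> 2, Launch -> 6, Review -> 7, Spec -> 2, Plan -> 3.

6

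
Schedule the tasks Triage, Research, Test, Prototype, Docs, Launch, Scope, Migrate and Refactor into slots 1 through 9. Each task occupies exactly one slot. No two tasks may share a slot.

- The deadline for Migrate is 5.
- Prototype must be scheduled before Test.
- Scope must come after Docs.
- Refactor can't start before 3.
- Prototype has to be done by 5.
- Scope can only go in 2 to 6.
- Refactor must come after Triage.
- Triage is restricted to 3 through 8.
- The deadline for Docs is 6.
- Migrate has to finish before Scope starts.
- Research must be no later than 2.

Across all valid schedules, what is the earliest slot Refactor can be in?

7

Refactor is available from 3; precedence pushes Refactor to at least 4.
Refactor at 7 is achievable: Refactor=7; Test=8; Prototype=5; Research=1; Docs=3; Launch=9; Scope=4; Triage=6; Migrate=2.
Nothing earlier works — the capacity limit rule out every slot before 7.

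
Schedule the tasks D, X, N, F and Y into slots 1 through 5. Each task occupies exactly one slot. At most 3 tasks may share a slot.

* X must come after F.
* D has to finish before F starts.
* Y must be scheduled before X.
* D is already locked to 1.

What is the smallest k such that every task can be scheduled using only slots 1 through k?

3 slots

The precedence chain requires at least 3 distinct slots.
With at most 3 per slot and 5 tasks, at least 2 slots are needed.
3 works (last occupied slot: 3): for example D in 1, F in 2, N in 1, Y in 1, X in 3.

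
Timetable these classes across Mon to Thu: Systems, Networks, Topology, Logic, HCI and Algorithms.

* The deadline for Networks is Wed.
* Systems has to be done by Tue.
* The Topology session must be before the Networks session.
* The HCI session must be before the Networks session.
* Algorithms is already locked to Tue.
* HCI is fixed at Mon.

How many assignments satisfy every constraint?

Splitting on Systems: it can be Mon (12), Tue (12). Listing each branch's schedules as (Networks, Topology, Logic, HCI, Algorithms):
Systems=Mon: (Tue,Mon,Mon,Mon,Tue) (Tue,Mon,Tue,Mon,Tue) (Tue,Mon,Wed,Mon,Tue) (Tue,Mon,Thu,Mon,Tue) (Wed,Mon,Mon,Mon,Tue) (Wed,Mon,Tue,Mon,Tue) (Wed,Mon,Wed,Mon,Tue) (Wed,Mon,Thu,Mon,Tue) (Wed,Tue,Mon,Mon,Tue) (Wed,Tue,Tue,Mon,Tue) (Wed,Tue,Wed,Mon,Tue) (Wed,Tue,Thu,Mon,Tue) — 12.
Systems=Tue: (Tue,Mon,Mon,Mon,Tue) (Tue,Mon,Tue,Mon,Tue) (Tue,Mon,Wed,Mon,Tue) (Tue,Mon,Thu,Mon,Tue) (Wed,Mon,Mon,Mon,Tue) (Wed,Mon,Tue,Mon,Tue) (Wed,Mon,Wed,Mon,Tue) (Wed,Mon,Thu,Mon,Tue) (Wed,Tue,Mon,Mon,Tue) (Wed,Tue,Tue,Mon,Tue) (Wed,Tue,Wed,Mon,Tue) (Wed,Tue,Thu,Mon,Tue) — 12.
Summing: 12 + 12 = 24.

24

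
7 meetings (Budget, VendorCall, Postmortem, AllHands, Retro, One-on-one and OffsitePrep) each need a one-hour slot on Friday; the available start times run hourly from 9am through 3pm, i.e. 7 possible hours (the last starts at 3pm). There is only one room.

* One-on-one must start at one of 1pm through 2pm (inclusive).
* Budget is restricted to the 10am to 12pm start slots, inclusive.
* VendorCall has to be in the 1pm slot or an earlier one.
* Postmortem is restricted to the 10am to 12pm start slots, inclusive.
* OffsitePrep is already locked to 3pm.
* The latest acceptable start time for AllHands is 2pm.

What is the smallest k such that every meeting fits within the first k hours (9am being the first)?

7

With at most 1 per hour and 7 meetings, at least 7 hours are needed.
OffsitePrep can't be placed before 3pm — that is hour 7 counting from 9am — so the schedule must run through at least 7 hours.
7 works (last occupied hour: 3pm): for example AllHands in 12pm; Postmortem in 11am; VendorCall in 9am; Budget in 10am; One-on-one in 1pm; OffsitePrep in 3pm; Retro in 2pm.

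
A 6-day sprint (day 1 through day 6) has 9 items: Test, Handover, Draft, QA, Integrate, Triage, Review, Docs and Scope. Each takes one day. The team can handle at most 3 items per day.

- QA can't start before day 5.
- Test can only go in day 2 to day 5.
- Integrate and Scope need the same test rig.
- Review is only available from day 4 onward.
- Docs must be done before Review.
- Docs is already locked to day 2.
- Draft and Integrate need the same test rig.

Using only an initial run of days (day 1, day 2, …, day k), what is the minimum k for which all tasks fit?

The precedence chain requires at least 2 distinct days.
With at most 3 per day and 9 tasks, at least 3 days are needed.
QA can't be placed before day 5, so the schedule must run through at least day 5.
5 works (last occupied day: day 5): for example Scope in day 3; Handover in day 1; Docs in day 2; Test in day 2; Triage in day 1; QA in day 5; Integrate in day 2; Draft in day 1; Review in day 4.

5 days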